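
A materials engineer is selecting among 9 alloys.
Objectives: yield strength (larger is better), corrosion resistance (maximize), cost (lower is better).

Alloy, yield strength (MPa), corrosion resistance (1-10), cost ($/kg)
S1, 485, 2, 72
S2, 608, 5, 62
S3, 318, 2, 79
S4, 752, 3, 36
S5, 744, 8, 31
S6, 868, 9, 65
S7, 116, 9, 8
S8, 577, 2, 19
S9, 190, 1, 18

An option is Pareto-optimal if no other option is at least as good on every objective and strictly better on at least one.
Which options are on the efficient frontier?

S4, S5, S6, S7, S8, S9

S1: dominated by S2 (yield strength 608≥485, corrosion resistance 5≥2, cost 62≤72).
S2: dominated by S5 (yield strength 744≥608, corrosion resistance 8≥5, cost 31≤62).
S3: dominated by S1 (yield strength 485≥318, corrosion resistance 2≥2, cost 72≤79).
S4: not dominated.
S5: not dominated.
S6: not dominated (best yield strength).
S7: not dominated (best cost).
S8: not dominated.
S9: not dominated.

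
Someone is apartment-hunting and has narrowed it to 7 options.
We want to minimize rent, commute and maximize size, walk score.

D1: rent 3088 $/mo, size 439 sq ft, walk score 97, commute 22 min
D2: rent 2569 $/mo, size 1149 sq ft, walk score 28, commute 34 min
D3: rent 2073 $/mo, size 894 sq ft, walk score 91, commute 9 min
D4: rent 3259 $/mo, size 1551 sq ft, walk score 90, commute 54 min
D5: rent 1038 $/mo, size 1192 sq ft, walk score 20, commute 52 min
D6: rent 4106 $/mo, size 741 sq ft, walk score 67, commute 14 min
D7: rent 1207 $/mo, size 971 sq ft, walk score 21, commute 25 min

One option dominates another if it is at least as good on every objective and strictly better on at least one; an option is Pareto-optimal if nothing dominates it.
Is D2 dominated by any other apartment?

No

D1: worse on rent (3088 vs 2569).
D3: worse on size (894 vs 1149).
D4: worse on rent (3259 vs 2569).
D5: worse on walk score (20 vs 28).
D6: worse on rent (4106 vs 2569).
D7: worse on size (971 vs 1149).
No option is at least as good as D2 on every objective and strictly better on one.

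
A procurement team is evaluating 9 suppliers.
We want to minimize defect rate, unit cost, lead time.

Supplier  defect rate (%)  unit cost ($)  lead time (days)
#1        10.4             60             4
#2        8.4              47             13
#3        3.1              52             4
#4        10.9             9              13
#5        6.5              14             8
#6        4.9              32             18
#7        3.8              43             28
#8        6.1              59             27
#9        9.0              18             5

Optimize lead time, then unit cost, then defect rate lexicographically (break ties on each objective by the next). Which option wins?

First minimize lead time: best is 4, kept {#1, #3}.
Then minimize unit cost: best is 52, kept {#3}.

#3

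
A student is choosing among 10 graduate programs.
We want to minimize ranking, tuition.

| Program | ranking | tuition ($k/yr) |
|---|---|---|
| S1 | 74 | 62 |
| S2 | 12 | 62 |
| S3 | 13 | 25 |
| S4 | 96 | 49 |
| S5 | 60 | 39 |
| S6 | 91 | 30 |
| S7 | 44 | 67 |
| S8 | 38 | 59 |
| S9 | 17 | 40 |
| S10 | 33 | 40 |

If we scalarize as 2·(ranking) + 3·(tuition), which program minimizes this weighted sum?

S3

S1: 2·74 + 3·62 = 334
S2: 2·12 + 3·62 = 210
S3: 2·13 + 3·25 = 101
S4: 2·96 + 3·49 = 339
S5: 2·60 + 3·39 = 237
S6: 2·91 + 3·30 = 272
S7: 2·44 + 3·67 = 289
S8: 2·38 + 3·59 = 253
S9: 2·17 + 3·40 = 154
S10: 2·33 + 3·40 = 186
Lowest: S3 at 101.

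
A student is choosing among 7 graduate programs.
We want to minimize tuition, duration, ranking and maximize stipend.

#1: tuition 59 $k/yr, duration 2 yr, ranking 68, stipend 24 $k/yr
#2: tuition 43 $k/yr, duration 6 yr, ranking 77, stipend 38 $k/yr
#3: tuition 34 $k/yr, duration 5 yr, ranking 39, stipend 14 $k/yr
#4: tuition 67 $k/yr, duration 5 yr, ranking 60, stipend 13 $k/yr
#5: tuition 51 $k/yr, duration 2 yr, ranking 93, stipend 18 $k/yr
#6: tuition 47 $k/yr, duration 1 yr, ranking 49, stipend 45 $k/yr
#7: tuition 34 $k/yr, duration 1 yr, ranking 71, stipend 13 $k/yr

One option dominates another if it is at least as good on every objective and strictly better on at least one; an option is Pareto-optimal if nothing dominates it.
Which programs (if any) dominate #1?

#6

#6: tuition 47≤59, duration 1≤2, ranking 49≤68, stipend 45≥24 — dominates #1.
Others (#2, #3, #4, #5, #7) are each worse than #1 on at least one objective.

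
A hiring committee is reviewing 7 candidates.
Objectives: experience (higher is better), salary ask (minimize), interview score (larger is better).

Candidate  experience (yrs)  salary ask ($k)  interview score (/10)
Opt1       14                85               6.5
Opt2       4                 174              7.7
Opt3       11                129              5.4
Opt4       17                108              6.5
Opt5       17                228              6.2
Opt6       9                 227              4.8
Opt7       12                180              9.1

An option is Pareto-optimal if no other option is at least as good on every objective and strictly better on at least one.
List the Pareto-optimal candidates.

Opt1, Opt2, Opt4, Opt7

Opt1: not dominated (best salary ask).
Opt2: not dominated.
Opt3: dominated by Opt1 (experience 14≥11, salary ask 85≤129, interview score 6.5≥5.4).
Opt4: not dominated.
Opt5: dominated by Opt4 (experience 17≥17, salary ask 108≤228, interview score 6.5≥6.2).
Opt6: dominated by Opt1 (experience 14≥9, salary ask 85≤227, interview score 6.5≥4.8).
Opt7: not dominated (best interview score).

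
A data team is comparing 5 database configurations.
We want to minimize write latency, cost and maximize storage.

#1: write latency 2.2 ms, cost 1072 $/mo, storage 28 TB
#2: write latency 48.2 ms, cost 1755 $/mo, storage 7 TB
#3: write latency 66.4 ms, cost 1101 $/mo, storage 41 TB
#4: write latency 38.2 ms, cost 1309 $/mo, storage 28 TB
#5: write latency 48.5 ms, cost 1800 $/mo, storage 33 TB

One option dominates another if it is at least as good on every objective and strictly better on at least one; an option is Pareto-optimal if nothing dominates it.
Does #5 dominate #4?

#5 vs #4: #5 is worse on write latency (48.5 vs 38.2), so it does not dominate #4.

No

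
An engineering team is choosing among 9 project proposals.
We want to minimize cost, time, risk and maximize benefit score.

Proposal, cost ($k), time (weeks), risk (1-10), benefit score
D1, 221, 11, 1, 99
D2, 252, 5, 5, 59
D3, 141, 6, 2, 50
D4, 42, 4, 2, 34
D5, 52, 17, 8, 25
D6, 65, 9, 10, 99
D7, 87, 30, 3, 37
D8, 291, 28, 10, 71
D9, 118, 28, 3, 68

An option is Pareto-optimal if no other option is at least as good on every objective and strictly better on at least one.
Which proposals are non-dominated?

D1: not dominated (best risk).
D2: not dominated.
D3: not dominated.
D4: not dominated (best cost).
D5: dominated by D4 (cost 42≤52, time 4≤17, risk 2≤8, benefit score 34≥25).
D6: not dominated.
D7: not dominated.
D8: dominated by D1 (cost 221≤291, time 11≤28, risk 1≤10, benefit score 99≥71).
D9: not dominated.

D1, D2, D3, D4, D6, D7, D9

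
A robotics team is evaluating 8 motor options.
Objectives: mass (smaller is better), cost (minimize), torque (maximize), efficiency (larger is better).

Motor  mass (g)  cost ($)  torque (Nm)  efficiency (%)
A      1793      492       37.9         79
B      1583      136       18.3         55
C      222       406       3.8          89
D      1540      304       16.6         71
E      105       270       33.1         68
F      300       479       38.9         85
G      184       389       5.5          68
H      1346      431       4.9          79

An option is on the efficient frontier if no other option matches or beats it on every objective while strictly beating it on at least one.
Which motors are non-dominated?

A: dominated by F (mass 300≤1793, cost 479≤492, torque 38.9≥37.9, efficiency 85≥79).
B: not dominated (best cost).
C: not dominated (best efficiency).
D: not dominated.
E: not dominated (best mass).
F: not dominated (best torque).
G: dominated by E (mass 105≤184, cost 270≤389, torque 33.1≥5.5, efficiency 68≥68).
H: not dominated.

B, C, D, E, F, H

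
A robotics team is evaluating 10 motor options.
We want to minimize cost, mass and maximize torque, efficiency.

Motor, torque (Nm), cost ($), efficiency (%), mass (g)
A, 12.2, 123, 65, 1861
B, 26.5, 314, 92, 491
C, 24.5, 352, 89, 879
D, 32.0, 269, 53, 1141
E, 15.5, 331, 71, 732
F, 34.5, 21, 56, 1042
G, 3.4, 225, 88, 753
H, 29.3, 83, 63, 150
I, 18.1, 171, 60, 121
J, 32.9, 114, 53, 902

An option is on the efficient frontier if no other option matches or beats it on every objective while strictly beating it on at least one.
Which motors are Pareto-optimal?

A: not dominated.
B: not dominated (best efficiency).
C: dominated by B (torque 26.5≥24.5, cost 314≤352, efficiency 92≥89, mass 491≤879).
D: dominated by F (torque 34.5≥32.0, cost 21≤269, efficiency 56≥53, mass 1042≤1141).
E: dominated by B (torque 26.5≥15.5, cost 314≤331, efficiency 92≥71, mass 491≤732).
F: not dominated (best torque).
G: not dominated.
H: not dominated.
I: not dominated (best mass).
J: not dominated.

A, B, F, G, H, I, J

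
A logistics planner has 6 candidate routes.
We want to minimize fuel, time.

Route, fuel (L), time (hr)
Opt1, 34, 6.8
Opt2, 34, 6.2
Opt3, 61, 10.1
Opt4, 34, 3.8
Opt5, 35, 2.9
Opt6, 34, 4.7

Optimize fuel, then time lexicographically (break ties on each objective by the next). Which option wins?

First minimize fuel: best is 34, kept {Opt1, Opt2, Opt4, Opt6}.
Then minimize time: best is 3.8, kept {Opt4}.

Opt4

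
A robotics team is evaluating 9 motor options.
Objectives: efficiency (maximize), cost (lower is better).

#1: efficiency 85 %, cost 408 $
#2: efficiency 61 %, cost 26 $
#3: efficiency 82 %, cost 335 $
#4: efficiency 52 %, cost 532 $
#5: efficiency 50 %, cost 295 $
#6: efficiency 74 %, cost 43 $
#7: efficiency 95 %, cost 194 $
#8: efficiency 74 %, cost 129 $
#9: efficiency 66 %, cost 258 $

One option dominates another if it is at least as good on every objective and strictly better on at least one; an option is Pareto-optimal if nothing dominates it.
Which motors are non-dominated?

#1: dominated by #7 (efficiency 95≥85, cost 194≤408).
#2: not dominated (best cost).
#3: dominated by #7 (efficiency 95≥82, cost 194≤335).
#4: dominated by #1 (efficiency 85≥52, cost 408≤532).
#5: dominated by #2 (efficiency 61≥50, cost 26≤295).
#6: not dominated.
#7: not dominated (best efficiency).
#8: dominated by #6 (efficiency 74≥74, cost 43≤129).
#9: dominated by #6 (efficiency 74≥66, cost 43≤258).

#2, #6, #7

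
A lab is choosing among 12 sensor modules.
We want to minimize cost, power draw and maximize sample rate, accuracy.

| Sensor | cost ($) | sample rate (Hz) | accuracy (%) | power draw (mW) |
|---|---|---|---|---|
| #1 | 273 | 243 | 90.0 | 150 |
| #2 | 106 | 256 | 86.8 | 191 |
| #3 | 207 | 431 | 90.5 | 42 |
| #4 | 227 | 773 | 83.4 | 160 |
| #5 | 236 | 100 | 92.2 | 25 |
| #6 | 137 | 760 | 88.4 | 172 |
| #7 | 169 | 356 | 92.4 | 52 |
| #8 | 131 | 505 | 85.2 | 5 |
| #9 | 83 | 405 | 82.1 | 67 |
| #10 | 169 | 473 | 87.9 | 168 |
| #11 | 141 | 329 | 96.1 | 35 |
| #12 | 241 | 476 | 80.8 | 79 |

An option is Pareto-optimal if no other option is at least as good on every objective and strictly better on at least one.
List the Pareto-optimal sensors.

#2, #3, #4, #5, #6, #7, #8, #9, #10, #11

#1: dominated by #3 (cost 207≤273, sample rate 431≥243, accuracy 90.5≥90.0, power draw 42≤150).
#2: not dominated.
#3: not dominated.
#4: not dominated (best sample rate).
#5: not dominated.
#6: not dominated.
#7: not dominated.
#8: not dominated (best power draw).
#9: not dominated (best cost).
#10: not dominated.
#11: not dominated (best accuracy).
#12: dominated by #8 (cost 131≤241, sample rate 505≥476, accuracy 85.2≥80.8, power draw 5≤79).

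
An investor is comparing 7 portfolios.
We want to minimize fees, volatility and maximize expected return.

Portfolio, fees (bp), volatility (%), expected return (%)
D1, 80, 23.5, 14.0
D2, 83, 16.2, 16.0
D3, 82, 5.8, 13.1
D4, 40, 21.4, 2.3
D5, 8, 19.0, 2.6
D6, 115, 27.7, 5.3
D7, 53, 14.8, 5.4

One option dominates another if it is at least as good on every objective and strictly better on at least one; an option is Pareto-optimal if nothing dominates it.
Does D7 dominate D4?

No

D7 vs D4: D7 is worse on fees (53 vs 40), so it does not dominate D4.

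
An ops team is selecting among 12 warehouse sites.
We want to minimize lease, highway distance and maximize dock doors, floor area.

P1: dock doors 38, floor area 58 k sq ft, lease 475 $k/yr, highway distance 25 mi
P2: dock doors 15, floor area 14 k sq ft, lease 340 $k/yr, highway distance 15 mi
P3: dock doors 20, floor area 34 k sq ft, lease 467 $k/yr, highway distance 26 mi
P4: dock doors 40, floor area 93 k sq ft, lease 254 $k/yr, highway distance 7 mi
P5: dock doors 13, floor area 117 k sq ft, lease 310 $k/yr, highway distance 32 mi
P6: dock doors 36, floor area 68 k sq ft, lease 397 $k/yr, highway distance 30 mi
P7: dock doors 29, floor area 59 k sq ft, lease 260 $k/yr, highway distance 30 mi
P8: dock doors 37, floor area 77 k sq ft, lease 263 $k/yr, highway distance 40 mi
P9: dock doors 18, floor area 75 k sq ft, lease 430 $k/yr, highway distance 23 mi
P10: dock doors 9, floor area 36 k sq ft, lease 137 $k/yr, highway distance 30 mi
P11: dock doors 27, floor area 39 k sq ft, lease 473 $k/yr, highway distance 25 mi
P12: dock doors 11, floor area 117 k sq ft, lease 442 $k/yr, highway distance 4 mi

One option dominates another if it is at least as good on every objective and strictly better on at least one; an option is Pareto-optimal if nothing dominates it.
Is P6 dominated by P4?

Yes

P4 vs P6: dock doors 40≥36, floor area 93≥68, lease 254≤397, highway distance 7≤30 — P4 is at least as good on every objective with at least one strict improvement.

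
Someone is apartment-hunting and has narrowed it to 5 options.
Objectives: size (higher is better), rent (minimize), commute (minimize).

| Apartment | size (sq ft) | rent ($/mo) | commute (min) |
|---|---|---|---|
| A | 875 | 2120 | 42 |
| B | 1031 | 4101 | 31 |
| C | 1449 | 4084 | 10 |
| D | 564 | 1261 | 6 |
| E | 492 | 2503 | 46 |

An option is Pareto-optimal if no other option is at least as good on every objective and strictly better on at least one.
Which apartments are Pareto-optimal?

A, C, D

A: not dominated.
B: dominated by C (size 1449≥1031, rent 4084≤4101, commute 10≤31).
C: not dominated (best size).
D: not dominated (best rent).
E: dominated by A (size 875≥492, rent 2120≤2503, commute 42≤46).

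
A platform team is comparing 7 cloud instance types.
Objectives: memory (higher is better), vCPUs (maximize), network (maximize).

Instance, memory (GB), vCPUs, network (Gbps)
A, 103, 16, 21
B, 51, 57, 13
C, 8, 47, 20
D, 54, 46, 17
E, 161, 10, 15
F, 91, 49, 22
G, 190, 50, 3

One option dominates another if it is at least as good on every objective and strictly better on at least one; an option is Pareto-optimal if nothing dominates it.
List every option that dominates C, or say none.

F

F: memory 91≥8, vCPUs 49≥47, network 22≥20 — dominates C.
Others (A, B, D, E, G) are each worse than C on at least one objective.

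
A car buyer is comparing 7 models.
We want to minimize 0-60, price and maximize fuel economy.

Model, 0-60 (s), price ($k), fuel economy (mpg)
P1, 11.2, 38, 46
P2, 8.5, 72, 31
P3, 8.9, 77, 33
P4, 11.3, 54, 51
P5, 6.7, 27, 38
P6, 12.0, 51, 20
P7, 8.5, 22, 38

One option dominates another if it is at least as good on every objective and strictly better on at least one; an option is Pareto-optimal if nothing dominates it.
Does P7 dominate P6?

Yes

P7 vs P6: 0-60 8.5≤12.0, price 22≤51, fuel economy 38≥20 — P7 is at least as good on every objective with at least one strict improvement.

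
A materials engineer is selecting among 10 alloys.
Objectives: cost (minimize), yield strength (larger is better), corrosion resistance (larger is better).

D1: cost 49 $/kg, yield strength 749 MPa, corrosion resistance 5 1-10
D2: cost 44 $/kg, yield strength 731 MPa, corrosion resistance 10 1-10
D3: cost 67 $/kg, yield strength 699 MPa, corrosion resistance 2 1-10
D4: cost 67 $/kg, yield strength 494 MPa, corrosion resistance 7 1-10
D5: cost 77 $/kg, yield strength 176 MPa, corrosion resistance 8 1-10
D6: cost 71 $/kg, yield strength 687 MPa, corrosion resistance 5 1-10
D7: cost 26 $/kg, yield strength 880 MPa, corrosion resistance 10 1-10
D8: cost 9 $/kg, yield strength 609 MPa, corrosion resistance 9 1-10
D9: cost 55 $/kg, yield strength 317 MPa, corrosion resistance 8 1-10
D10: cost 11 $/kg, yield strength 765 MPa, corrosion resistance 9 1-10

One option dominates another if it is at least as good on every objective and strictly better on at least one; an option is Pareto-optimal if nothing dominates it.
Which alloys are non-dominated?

D7, D8, D10

D1: dominated by D7 (cost 26≤49, yield strength 880≥749, corrosion resistance 10≥5).
D2: dominated by D7 (cost 26≤44, yield strength 880≥731, corrosion resistance 10≥10).
D3: dominated by D1 (cost 49≤67, yield strength 749≥699, corrosion resistance 5≥2).
D4: dominated by D2 (cost 44≤67, yield strength 731≥494, corrosion resistance 10≥7).
D5: dominated by D2 (cost 44≤77, yield strength 731≥176, corrosion resistance 10≥8).
D6: dominated by D1 (cost 49≤71, yield strength 749≥687, corrosion resistance 5≥5).
D7: not dominated (best yield strength).
D8: not dominated (best cost).
D9: dominated by D2 (cost 44≤55, yield strength 731≥317, corrosion resistance 10≥8).
D10: not dominated.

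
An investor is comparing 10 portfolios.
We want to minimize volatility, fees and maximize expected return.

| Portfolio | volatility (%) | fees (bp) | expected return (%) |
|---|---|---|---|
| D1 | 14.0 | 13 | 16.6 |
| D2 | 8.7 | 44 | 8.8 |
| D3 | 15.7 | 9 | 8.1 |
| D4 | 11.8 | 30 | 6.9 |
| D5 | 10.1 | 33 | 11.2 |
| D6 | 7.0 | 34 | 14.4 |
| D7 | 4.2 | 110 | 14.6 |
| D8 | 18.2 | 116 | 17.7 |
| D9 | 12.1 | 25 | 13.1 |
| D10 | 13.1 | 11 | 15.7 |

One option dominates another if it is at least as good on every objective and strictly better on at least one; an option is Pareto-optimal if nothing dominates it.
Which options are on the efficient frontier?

D1: not dominated.
D2: dominated by D6 (volatility 7.0≤8.7, fees 34≤44, expected return 14.4≥8.8).
D3: not dominated (best fees).
D4: not dominated.
D5: not dominated.
D6: not dominated.
D7: not dominated (best volatility).
D8: not dominated (best expected return).
D9: not dominated.
D10: not dominated.

D1, D3, D4, D5, D6, D7, D8, D9, D10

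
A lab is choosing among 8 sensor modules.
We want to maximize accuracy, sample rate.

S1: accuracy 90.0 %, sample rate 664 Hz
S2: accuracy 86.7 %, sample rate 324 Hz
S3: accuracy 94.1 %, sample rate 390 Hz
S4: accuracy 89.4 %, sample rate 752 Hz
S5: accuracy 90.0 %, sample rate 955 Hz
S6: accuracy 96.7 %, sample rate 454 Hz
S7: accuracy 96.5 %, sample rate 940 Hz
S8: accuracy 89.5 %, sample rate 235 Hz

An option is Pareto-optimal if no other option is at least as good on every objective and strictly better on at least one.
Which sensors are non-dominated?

S1: dominated by S5 (accuracy 90.0≥90.0, sample rate 955≥664).
S2: dominated by S1 (accuracy 90.0≥86.7, sample rate 664≥324).
S3: dominated by S6 (accuracy 96.7≥94.1, sample rate 454≥390).
S4: dominated by S5 (accuracy 90.0≥89.4, sample rate 955≥752).
S5: not dominated (best sample rate).
S6: not dominated (best accuracy).
S7: not dominated.
S8: dominated by S1 (accuracy 90.0≥89.5, sample rate 664≥235).

S5, S6, S7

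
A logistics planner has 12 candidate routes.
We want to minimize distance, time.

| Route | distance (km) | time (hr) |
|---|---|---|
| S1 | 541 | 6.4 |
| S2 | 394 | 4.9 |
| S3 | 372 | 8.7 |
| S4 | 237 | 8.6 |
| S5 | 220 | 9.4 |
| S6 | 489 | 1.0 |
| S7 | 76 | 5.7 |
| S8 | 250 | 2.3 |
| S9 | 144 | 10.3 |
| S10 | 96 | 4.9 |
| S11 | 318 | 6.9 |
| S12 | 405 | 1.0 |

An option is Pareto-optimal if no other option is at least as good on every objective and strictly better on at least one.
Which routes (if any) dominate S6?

S12: distance 405≤489, time 1.0≤1.0 — dominates S6.
Others (S1, S2, S3, S4, S5, S7, S8, S9, S10, S11) are each worse than S6 on at least one objective.

S12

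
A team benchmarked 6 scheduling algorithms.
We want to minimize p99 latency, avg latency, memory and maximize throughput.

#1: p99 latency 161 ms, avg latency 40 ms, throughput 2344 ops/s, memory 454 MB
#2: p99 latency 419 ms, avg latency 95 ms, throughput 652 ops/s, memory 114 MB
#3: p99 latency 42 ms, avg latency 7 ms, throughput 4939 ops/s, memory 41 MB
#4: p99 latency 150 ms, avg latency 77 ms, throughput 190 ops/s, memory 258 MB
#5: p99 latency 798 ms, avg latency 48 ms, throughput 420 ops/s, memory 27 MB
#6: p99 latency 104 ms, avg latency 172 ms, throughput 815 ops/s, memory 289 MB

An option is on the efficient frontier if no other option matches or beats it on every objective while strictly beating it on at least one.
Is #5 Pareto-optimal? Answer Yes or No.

#1: worse on memory (454 vs 27).
#2: worse on avg latency (95 vs 48).
#3: worse on memory (41 vs 27).
#4: worse on avg latency (77 vs 48).
#6: worse on avg latency (172 vs 48).
No option is at least as good as #5 on every objective and strictly better on one.

Yes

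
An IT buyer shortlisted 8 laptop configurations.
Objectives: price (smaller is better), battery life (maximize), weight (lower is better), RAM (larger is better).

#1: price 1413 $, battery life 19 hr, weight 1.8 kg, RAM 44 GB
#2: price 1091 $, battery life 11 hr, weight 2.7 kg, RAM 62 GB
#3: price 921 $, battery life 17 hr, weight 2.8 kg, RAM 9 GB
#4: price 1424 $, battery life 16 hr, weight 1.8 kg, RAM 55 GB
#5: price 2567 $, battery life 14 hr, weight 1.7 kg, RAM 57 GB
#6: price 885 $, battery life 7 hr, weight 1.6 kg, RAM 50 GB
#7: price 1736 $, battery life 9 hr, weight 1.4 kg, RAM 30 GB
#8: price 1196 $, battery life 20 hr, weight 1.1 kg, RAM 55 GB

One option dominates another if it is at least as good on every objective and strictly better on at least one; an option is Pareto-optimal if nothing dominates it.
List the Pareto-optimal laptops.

#1: dominated by #8 (price 1196≤1413, battery life 20≥19, weight 1.1≤1.8, RAM 55≥44).
#2: not dominated (best RAM).
#3: not dominated.
#4: dominated by #8 (price 1196≤1424, battery life 20≥16, weight 1.1≤1.8, RAM 55≥55).
#5: not dominated.
#6: not dominated (best price).
#7: dominated by #8 (price 1196≤1736, battery life 20≥9, weight 1.1≤1.4, RAM 55≥30).
#8: not dominated (best battery life).

#2, #3, #5, #6, #8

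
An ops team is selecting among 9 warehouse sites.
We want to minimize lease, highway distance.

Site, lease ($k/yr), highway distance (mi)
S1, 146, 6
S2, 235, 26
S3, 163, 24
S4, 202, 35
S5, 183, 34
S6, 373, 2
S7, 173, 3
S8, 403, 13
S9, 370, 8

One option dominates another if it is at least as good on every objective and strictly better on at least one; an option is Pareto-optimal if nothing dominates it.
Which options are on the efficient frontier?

S1: not dominated (best lease).
S2: dominated by S1 (lease 146≤235, highway distance 6≤26).
S3: dominated by S1 (lease 146≤163, highway distance 6≤24).
S4: dominated by S1 (lease 146≤202, highway distance 6≤35).
S5: dominated by S1 (lease 146≤183, highway distance 6≤34).
S6: not dominated (best highway distance).
S7: not dominated.
S8: dominated by S1 (lease 146≤403, highway distance 6≤13).
S9: dominated by S1 (lease 146≤370, highway distance 6≤8).

S1, S6, S7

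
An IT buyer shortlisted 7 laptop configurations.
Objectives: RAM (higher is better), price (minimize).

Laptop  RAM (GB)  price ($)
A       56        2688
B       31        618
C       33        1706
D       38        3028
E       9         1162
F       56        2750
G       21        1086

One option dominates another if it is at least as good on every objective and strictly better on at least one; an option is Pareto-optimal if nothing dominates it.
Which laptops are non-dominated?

A, B, C

A: not dominated.
B: not dominated (best price).
C: not dominated.
D: dominated by A (RAM 56≥38, price 2688≤3028).
E: dominated by B (RAM 31≥9, price 618≤1162).
F: dominated by A (RAM 56≥56, price 2688≤2750).
G: dominated by B (RAM 31≥21, price 618≤1086).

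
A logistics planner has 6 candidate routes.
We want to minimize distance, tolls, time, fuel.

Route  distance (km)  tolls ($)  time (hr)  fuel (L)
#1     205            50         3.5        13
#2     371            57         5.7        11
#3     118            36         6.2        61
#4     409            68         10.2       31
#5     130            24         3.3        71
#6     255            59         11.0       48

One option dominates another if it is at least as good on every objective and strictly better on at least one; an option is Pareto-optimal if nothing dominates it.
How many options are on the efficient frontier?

#1: not dominated.
#2: not dominated (best fuel).
#3: not dominated (best distance).
#4: dominated by #1 (distance 205≤409, tolls 50≤68, time 3.5≤10.2, fuel 13≤31).
#5: not dominated (best tolls).
#6: dominated by #1 (distance 205≤255, tolls 50≤59, time 3.5≤11.0, fuel 13≤48).
Pareto-optimal: #1, #2, #3, #5 → 4.

4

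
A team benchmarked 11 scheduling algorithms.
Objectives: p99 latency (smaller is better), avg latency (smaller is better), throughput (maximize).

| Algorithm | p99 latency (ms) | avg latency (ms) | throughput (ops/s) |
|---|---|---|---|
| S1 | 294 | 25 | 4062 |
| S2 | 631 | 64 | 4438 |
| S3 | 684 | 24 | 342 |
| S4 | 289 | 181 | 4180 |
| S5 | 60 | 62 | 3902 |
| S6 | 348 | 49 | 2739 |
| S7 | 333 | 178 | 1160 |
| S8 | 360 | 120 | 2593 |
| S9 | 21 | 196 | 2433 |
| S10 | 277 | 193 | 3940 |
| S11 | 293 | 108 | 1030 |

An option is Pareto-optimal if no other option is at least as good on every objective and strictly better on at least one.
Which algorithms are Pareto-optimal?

S1, S2, S3, S4, S5, S9, S10

S1: not dominated.
S2: not dominated (best throughput).
S3: not dominated (best avg latency).
S4: not dominated.
S5: not dominated.
S6: dominated by S1 (p99 latency 294≤348, avg latency 25≤49, throughput 4062≥2739).
S7: dominated by S1 (p99 latency 294≤333, avg latency 25≤178, throughput 4062≥1160).
S8: dominated by S1 (p99 latency 294≤360, avg latency 25≤120, throughput 4062≥2593).
S9: not dominated (best p99 latency).
S10: not dominated.
S11: dominated by S5 (p99 latency 60≤293, avg latency 62≤108, throughput 3902≥1030).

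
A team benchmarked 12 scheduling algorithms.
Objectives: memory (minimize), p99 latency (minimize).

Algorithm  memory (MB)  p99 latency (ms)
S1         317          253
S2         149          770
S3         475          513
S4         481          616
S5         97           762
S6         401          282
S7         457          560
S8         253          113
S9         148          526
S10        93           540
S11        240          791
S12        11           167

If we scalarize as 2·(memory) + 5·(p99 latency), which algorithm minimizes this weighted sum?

S1: 2·317 + 5·253 = 1899
S2: 2·149 + 5·770 = 4148
S3: 2·475 + 5·513 = 3515
S4: 2·481 + 5·616 = 4042
S5: 2·97 + 5·762 = 4004
S6: 2·401 + 5·282 = 2212
S7: 2·457 + 5·560 = 3714
S8: 2·253 + 5·113 = 1071
S9: 2·148 + 5·526 = 2926
S10: 2·93 + 5·540 = 2886
S11: 2·240 + 5·791 = 4435
S12: 2·11 + 5·167 = 857
Lowest: S12 at 857.

S12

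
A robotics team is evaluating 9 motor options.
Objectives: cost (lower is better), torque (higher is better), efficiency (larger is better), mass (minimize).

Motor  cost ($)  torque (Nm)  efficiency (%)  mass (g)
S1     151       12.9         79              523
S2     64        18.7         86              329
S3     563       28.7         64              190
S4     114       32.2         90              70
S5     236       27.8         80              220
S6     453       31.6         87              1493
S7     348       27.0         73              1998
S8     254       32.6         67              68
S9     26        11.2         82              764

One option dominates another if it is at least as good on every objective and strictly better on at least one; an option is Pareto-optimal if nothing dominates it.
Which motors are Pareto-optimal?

S2, S4, S8, S9

S1: dominated by S2 (cost 64≤151, torque 18.7≥12.9, efficiency 86≥79, mass 329≤523).
S2: not dominated.
S3: dominated by S4 (cost 114≤563, torque 32.2≥28.7, efficiency 90≥64, mass 70≤190).
S4: not dominated (best efficiency).
S5: dominated by S4 (cost 114≤236, torque 32.2≥27.8, efficiency 90≥80, mass 70≤220).
S6: dominated by S4 (cost 114≤453, torque 32.2≥31.6, efficiency 90≥87, mass 70≤1493).
S7: dominated by S4 (cost 114≤348, torque 32.2≥27.0, efficiency 90≥73, mass 70≤1998).
S8: not dominated (best torque).
S9: not dominated (best cost).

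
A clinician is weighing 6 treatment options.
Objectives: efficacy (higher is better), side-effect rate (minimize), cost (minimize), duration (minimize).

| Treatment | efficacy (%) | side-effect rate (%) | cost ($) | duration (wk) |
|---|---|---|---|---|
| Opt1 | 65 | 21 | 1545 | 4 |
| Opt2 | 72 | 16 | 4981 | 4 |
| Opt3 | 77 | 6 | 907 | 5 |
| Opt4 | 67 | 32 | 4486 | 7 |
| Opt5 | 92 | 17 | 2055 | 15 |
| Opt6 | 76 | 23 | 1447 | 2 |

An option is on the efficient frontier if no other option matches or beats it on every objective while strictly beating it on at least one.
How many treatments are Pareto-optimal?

5

Opt1: not dominated.
Opt2: not dominated.
Opt3: not dominated (best side-effect rate).
Opt4: dominated by Opt3 (efficacy 77≥67, side-effect rate 6≤32, cost 907≤4486, duration 5≤7).
Opt5: not dominated (best efficacy).
Opt6: not dominated (best duration).
Pareto-optimal: Opt1, Opt2, Opt3, Opt5, Opt6 → 5.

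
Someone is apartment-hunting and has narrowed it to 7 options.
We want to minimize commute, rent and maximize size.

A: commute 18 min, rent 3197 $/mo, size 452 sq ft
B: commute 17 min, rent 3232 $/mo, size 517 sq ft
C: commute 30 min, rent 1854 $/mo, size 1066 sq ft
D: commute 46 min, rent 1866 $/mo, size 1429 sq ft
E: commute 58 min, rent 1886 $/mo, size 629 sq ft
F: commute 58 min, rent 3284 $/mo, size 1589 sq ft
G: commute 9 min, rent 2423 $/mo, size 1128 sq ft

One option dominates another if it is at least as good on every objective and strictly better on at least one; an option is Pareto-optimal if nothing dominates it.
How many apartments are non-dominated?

A: dominated by G (commute 9≤18, rent 2423≤3197, size 1128≥452).
B: dominated by G (commute 9≤17, rent 2423≤3232, size 1128≥517).
C: not dominated (best rent).
D: not dominated.
E: dominated by C (commute 30≤58, rent 1854≤1886, size 1066≥629).
F: not dominated (best size).
G: not dominated (best commute).
Pareto-optimal: C, D, F, G → 4.

4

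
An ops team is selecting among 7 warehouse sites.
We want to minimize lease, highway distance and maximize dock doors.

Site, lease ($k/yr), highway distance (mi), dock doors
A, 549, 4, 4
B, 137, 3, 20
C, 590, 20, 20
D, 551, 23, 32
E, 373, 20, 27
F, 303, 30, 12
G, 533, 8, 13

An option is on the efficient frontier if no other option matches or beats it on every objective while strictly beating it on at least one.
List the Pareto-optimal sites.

A: dominated by B (lease 137≤549, highway distance 3≤4, dock doors 20≥4).
B: not dominated (best lease).
C: dominated by B (lease 137≤590, highway distance 3≤20, dock doors 20≥20).
D: not dominated (best dock doors).
E: not dominated.
F: dominated by B (lease 137≤303, highway distance 3≤30, dock doors 20≥12).
G: dominated by B (lease 137≤533, highway distance 3≤8, dock doors 20≥13).

B, D, E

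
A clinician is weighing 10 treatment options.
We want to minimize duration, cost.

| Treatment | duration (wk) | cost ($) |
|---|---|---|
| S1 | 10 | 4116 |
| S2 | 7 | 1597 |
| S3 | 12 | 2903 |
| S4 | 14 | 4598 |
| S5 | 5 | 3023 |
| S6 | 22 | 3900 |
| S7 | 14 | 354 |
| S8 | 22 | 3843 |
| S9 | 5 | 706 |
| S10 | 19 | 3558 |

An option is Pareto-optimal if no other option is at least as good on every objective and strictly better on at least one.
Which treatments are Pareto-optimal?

S1: dominated by S2 (duration 7≤10, cost 1597≤4116).
S2: dominated by S9 (duration 5≤7, cost 706≤1597).
S3: dominated by S2 (duration 7≤12, cost 1597≤2903).
S4: dominated by S1 (duration 10≤14, cost 4116≤4598).
S5: dominated by S9 (duration 5≤5, cost 706≤3023).
S6: dominated by S2 (duration 7≤22, cost 1597≤3900).
S7: not dominated (best cost).
S8: dominated by S2 (duration 7≤22, cost 1597≤3843).
S9: not dominated.
S10: dominated by S2 (duration 7≤19, cost 1597≤3558).

S7, S9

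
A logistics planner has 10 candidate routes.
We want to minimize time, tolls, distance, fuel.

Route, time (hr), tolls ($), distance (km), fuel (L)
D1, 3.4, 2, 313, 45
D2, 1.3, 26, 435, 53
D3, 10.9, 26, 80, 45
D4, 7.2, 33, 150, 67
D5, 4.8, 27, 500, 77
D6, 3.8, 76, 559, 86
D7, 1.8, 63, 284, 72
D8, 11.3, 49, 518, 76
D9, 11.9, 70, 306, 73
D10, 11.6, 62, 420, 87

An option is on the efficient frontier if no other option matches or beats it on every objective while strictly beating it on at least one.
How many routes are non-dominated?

5

D1: not dominated (best tolls).
D2: not dominated (best time).
D3: not dominated (best distance).
D4: not dominated.
D5: dominated by D1 (time 3.4≤4.8, tolls 2≤27, distance 313≤500, fuel 45≤77).
D6: dominated by D1 (time 3.4≤3.8, tolls 2≤76, distance 313≤559, fuel 45≤86).
D7: not dominated.
D8: dominated by D1 (time 3.4≤11.3, tolls 2≤49, distance 313≤518, fuel 45≤76).
D9: dominated by D3 (time 10.9≤11.9, tolls 26≤70, distance 80≤306, fuel 45≤73).
D10: dominated by D1 (time 3.4≤11.6, tolls 2≤62, distance 313≤420, fuel 45≤87).
Pareto-optimal: D1, D2, D3, D4, D7 → 5.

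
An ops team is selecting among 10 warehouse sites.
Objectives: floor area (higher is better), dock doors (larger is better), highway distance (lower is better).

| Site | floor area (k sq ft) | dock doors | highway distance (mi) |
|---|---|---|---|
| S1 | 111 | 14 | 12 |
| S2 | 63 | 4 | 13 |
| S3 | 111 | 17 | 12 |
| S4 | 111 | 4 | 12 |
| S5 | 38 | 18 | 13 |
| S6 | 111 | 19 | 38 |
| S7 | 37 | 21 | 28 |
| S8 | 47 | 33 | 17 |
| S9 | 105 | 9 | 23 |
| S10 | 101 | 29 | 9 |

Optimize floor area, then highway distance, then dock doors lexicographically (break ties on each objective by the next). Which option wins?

First maximize floor area: best is 111, kept {S1, S3, S4, S6}.
Then minimize highway distance: best is 12, kept {S1, S3, S4}.
Then maximize dock doors: best is 17, kept {S3}.

S3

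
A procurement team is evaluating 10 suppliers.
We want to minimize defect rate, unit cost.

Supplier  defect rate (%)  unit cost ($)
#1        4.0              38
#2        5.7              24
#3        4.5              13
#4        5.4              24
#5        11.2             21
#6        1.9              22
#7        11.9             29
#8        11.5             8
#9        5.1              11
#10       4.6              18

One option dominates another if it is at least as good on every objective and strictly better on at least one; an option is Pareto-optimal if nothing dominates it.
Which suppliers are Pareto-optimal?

#3, #6, #8, #9

#1: dominated by #6 (defect rate 1.9≤4.0, unit cost 22≤38).
#2: dominated by #3 (defect rate 4.5≤5.7, unit cost 13≤24).
#3: not dominated.
#4: dominated by #3 (defect rate 4.5≤5.4, unit cost 13≤24).
#5: dominated by #3 (defect rate 4.5≤11.2, unit cost 13≤21).
#6: not dominated (best defect rate).
#7: dominated by #2 (defect rate 5.7≤11.9, unit cost 24≤29).
#8: not dominated (best unit cost).
#9: not dominated.
#10: dominated by #3 (defect rate 4.5≤4.6, unit cost 13≤18).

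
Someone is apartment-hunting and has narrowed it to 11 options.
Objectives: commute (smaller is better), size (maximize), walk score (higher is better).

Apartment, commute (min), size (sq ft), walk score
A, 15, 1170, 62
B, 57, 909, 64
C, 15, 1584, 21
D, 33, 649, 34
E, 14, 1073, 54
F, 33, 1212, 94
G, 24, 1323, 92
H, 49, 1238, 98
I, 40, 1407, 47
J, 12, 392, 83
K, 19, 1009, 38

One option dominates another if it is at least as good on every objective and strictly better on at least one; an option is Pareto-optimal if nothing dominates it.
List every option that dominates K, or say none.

A: commute 15≤19, size 1170≥1009, walk score 62≥38 — dominates K.
E: commute 14≤19, size 1073≥1009, walk score 54≥38 — dominates K.
Others (B, C, D, F, G, H, I, J) are each worse than K on at least one objective.

A, E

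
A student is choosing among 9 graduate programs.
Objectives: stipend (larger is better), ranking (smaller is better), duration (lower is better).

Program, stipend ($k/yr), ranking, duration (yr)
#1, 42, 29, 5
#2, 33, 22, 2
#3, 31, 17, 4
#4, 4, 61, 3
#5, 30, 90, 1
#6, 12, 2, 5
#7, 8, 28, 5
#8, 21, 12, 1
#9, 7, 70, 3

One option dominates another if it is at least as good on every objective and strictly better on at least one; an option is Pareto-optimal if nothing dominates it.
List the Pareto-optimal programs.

#1, #2, #3, #5, #6, #8

#1: not dominated (best stipend).
#2: not dominated.
#3: not dominated.
#4: dominated by #2 (stipend 33≥4, ranking 22≤61, duration 2≤3).
#5: not dominated.
#6: not dominated (best ranking).
#7: dominated by #2 (stipend 33≥8, ranking 22≤28, duration 2≤5).
#8: not dominated.
#9: dominated by #2 (stipend 33≥7, ranking 22≤70, duration 2≤3).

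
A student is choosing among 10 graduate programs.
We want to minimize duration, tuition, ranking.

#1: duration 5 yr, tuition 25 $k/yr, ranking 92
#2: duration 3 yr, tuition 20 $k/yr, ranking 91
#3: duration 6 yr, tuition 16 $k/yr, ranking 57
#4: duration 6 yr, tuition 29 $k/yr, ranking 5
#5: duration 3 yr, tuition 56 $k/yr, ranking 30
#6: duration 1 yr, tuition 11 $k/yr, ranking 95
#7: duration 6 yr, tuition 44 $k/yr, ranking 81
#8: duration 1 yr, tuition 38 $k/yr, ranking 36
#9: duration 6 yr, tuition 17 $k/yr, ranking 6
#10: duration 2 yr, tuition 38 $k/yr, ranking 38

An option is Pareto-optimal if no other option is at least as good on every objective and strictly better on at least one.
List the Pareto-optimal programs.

#2, #3, #4, #5, #6, #8, #9

#1: dominated by #2 (duration 3≤5, tuition 20≤25, ranking 91≤92).
#2: not dominated.
#3: not dominated.
#4: not dominated (best ranking).
#5: not dominated.
#6: not dominated (best tuition).
#7: dominated by #3 (duration 6≤6, tuition 16≤44, ranking 57≤81).
#8: not dominated.
#9: not dominated.
#10: dominated by #8 (duration 1≤2, tuition 38≤38, ranking 36≤38).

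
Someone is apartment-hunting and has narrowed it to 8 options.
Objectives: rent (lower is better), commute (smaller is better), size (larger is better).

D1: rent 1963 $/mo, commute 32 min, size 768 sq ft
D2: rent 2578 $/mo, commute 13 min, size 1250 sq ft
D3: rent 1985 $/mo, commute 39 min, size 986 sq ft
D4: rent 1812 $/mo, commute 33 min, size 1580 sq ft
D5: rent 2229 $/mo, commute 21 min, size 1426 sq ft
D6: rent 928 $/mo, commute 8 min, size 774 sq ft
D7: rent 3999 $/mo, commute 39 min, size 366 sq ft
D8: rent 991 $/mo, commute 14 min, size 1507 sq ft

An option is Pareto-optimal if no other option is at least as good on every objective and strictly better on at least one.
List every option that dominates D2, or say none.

D1: worse on commute (32 vs 13).
D3: worse on commute (39 vs 13).
D4: worse on commute (33 vs 13).
D5: worse on commute (21 vs 13).
D6: worse on size (774 vs 1250).
D7: worse on rent (3999 vs 2578).
D8: worse on commute (14 vs 13).
No option dominates D2.

none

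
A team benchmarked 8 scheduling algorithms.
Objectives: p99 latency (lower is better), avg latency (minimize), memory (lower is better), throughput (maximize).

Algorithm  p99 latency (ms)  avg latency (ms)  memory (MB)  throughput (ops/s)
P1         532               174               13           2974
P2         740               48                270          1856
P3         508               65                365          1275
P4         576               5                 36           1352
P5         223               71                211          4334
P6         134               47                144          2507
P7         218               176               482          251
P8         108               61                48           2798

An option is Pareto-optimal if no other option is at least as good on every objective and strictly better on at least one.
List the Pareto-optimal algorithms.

P1: not dominated (best memory).
P2: dominated by P6 (p99 latency 134≤740, avg latency 47≤48, memory 144≤270, throughput 2507≥1856).
P3: dominated by P6 (p99 latency 134≤508, avg latency 47≤65, memory 144≤365, throughput 2507≥1275).
P4: not dominated (best avg latency).
P5: not dominated (best throughput).
P6: not dominated.
P7: dominated by P6 (p99 latency 134≤218, avg latency 47≤176, memory 144≤482, throughput 2507≥251).
P8: not dominated (best p99 latency).

P1, P4, P5, P6, P8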